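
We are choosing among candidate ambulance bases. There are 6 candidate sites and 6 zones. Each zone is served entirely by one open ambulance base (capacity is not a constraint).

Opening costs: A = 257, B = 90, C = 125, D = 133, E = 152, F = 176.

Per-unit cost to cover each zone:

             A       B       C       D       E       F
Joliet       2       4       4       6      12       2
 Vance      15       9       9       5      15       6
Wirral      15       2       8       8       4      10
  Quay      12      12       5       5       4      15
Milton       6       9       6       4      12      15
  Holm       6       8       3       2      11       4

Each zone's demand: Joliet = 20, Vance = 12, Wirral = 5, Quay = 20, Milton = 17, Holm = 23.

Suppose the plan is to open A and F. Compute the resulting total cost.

Each zone is assigned to its cheapest site among the open ones.
{A, F}: Joliet→A 2·20=40, Vance→F 6·12=72, Wirral→F 10·5=50, Quay→A 12·20=240, Milton→A 6·17=102, Holm→F 4·23=92. Service 596; fixed 433; total 1029.

Total cost: 1029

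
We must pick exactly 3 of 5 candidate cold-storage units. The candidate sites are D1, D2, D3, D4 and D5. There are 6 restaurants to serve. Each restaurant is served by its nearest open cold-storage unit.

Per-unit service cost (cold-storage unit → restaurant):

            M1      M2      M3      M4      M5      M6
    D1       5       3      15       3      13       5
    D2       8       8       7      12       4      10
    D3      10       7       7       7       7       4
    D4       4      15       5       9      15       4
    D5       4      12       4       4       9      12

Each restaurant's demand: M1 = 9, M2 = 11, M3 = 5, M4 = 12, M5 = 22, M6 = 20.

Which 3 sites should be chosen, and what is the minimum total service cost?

With exactly 3 open, each restaurant uses its cheapest among the chosen.
{D1, D2, D4}: M1→D4 4·9=36, M2→D1 3·11=33, M3→D4 5·5=25, M4→D1 3·12=36, M5→D2 4·22=88, M6→D4 4·20=80. Service cost 298.
{D1, D2, D5}: service cost 313
{D1, D2, D3}: service cost 317
Among all 10 size-3 choices, {D1, D2, D4} is lowest.

Choose D1, D2 and D4; total service cost 298.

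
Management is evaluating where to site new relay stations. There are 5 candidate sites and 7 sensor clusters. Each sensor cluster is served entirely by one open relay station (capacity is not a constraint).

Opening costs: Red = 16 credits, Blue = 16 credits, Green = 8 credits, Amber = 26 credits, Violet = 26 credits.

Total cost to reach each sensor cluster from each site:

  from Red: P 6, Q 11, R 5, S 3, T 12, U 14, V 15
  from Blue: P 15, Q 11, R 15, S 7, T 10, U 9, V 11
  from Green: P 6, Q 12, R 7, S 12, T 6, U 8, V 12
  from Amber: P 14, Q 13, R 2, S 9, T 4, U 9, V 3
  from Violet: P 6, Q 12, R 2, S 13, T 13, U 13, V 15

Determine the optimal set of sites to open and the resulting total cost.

Open Green only; minimum total cost 71.

For any fixed open set, each sensor cluster goes to its cheapest open site; total = fixed + service.
{Green}: P→Green 6, Q→Green 12, R→Green 7, S→Green 12, T→Green 6, U→Green 8, V→Green 12. Service 63; fixed 8; total 71.
{Red, Green}: P→Red 6, Q→Red 11, R→Red 5, S→Red 3, T→Green 6, U→Green 8, V→Green 12. Service 51; fixed 24; total 75.
{Green, Amber}: P→Green 6, Q→Green 12, R→Amber 2, S→Amber 9, T→Amber 4, U→Green 8, V→Amber 3. Service 44; fixed 34; total 78.
{Red, Blue, Green, Amber, Violet}: service 37 + fixed 92 = 129
No other subset beats 71.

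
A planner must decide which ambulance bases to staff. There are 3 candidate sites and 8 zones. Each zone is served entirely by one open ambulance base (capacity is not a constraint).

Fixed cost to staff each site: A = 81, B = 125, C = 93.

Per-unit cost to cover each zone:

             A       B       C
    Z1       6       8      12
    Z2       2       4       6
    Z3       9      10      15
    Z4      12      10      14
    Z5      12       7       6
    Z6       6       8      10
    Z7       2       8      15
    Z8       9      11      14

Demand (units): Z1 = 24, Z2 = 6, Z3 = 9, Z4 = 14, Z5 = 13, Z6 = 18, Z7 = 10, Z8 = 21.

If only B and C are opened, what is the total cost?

Each zone is assigned to its cheapest site among the open ones.
{B, C}: Z1→B 8·24=192, Z2→B 4·6=24, Z3→B 10·9=90, Z4→B 10·14=140, Z5→C 6·13=78, Z6→B 8·18=144, Z7→B 8·10=80, Z8→B 11·21=231. Service 979; fixed 218; total 1197.

Total cost: 1197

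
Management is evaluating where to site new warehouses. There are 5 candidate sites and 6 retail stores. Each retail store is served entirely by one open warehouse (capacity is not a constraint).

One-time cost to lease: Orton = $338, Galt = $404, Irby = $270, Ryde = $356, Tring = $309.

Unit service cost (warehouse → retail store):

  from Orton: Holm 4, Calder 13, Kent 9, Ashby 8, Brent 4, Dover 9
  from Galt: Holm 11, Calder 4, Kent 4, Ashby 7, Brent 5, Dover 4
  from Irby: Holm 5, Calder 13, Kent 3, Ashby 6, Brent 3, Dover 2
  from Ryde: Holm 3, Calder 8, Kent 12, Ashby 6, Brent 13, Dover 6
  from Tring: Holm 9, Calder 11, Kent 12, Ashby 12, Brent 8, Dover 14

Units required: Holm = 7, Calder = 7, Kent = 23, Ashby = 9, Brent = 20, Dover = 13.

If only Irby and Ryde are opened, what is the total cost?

Each retail store is assigned to its cheapest site among the open ones.
{Irby, Ryde}: Holm→Ryde 3·7=21, Calder→Ryde 8·7=56, Kent→Irby 3·23=69, Ashby→Irby 6·9=54, Brent→Irby 3·20=60, Dover→Irby 2·13=26. Service 286; fixed 626; total 912.

Total cost: 912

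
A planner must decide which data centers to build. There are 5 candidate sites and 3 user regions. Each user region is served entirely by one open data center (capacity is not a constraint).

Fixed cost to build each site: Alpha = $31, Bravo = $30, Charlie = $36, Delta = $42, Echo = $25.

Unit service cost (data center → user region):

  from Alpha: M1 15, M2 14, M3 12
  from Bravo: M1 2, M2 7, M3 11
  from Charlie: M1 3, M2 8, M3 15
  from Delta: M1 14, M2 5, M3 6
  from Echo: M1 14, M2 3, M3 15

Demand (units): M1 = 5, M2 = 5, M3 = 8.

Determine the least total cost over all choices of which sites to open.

For any fixed open set, each user region goes to its cheapest open site; total = fixed + service.
{Bravo, Delta}: M1→Bravo 2·5=10, M2→Delta 5·5=25, M3→Delta 6·8=48. Service 83; fixed 72; total 155.
{Bravo}: M1→Bravo 2·5=10, M2→Bravo 7·5=35, M3→Bravo 11·8=88. Service 133; fixed 30; total 163.
{Charlie, Delta}: service 88 + fixed 78 = 166
{Alpha, Bravo, Charlie, Delta, Echo}: service 73 + fixed 164 = 237
No other subset beats 155.

Minimum total cost: 155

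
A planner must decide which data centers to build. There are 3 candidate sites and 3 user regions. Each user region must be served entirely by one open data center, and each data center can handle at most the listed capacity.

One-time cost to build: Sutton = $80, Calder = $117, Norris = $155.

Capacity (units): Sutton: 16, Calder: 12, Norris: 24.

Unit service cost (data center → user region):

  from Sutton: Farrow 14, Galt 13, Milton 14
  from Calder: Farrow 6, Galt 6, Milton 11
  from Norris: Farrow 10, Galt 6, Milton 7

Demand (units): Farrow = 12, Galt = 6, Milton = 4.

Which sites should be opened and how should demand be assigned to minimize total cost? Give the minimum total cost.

Open {Norris}: Farrow→Norris 10·12=120, Galt→Norris 6·6=36, Milton→Norris 7·4=28.
Loads: Norris carries 22/24. Service 184; fixed 155; total 339.
Next best feasible plan costs 403.

Minimum total cost: 339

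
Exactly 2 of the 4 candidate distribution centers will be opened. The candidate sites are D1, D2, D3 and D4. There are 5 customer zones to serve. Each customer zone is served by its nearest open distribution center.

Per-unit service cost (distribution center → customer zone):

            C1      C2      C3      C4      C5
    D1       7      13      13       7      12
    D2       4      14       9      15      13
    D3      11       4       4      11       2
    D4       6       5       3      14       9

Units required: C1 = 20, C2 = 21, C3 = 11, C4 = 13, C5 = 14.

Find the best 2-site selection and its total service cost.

Choose D2 and D3; total service cost 379.

With exactly 2 open, each customer zone uses its cheapest among the chosen.
{D2, D3}: C1→D2 4·20=80, C2→D3 4·21=84, C3→D3 4·11=44, C4→D3 11·13=143, C5→D3 2·14=28. Service cost 379.
{D1, D3}: service cost 387
{D3, D4}: service cost 408
Among all 6 size-2 choices, {D2, D3} is lowest.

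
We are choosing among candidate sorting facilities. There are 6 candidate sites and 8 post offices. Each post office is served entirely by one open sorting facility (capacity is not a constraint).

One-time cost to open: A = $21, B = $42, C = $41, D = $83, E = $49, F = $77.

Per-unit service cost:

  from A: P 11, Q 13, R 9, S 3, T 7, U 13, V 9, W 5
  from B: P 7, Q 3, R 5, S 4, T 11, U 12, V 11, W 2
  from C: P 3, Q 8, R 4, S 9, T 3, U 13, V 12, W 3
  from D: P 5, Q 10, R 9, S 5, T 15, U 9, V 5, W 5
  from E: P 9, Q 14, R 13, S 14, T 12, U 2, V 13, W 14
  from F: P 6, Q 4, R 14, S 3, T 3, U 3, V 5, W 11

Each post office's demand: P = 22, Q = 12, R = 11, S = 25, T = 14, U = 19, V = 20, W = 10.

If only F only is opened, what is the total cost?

Total cost: 795

Each post office is assigned to its cheapest site among the open ones.
{F}: P→F 6·22=132, Q→F 4·12=48, R→F 14·11=154, S→F 3·25=75, T→F 3·14=42, U→F 3·19=57, V→F 5·20=100, W→F 11·10=110. Service 718; fixed 77; total 795.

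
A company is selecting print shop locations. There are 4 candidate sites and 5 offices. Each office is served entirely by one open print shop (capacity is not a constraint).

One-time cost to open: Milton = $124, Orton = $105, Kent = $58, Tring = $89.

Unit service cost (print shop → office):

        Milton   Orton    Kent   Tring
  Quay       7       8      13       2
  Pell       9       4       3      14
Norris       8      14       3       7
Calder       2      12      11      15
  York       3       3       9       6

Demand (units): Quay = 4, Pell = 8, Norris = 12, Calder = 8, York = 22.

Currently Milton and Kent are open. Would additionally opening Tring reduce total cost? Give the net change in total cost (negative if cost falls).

Current service cost with {Milton, Kent}: 170.
Adding Tring: each office re-picks its cheapest; new service cost 150, saving 20.
Extra fixed cost: 89. Net change = 89 − 20 = 69.
(Totals: 352 → 421.)

No — net change +69 (cost rises by 69).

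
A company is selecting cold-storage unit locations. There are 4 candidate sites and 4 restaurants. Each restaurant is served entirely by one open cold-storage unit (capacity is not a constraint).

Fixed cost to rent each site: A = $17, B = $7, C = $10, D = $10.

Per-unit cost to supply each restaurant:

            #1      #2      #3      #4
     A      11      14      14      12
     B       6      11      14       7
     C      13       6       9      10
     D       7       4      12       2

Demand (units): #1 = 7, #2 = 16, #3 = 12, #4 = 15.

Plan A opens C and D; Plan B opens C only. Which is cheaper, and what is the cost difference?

Plan A is cheaper by 184.

Plan A: {C, D}: #1→D 7·7=49, #2→D 4·16=64, #3→C 9·12=108, #4→D 2·15=30. Service 251; fixed 20; total 271.
Plan B: {C}: #1→C 13·7=91, #2→C 6·16=96, #3→C 9·12=108, #4→C 10·15=150. Service 445; fixed 10; total 455.
Difference: |271 − 455| = 184.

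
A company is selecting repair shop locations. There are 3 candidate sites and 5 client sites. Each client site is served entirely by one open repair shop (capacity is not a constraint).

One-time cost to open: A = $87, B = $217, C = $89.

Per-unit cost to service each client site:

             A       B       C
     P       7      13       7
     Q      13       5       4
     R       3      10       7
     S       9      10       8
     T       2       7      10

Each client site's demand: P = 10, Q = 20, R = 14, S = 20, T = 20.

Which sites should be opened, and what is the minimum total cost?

For any fixed open set, each client site goes to its cheapest open site; total = fixed + service.
{A, C}: P→A 7·10=70, Q→C 4·20=80, R→A 3·14=42, S→C 8·20=160, T→A 2·20=40. Service 392; fixed 176; total 568.
{A}: P→A 7·10=70, Q→A 13·20=260, R→A 3·14=42, S→A 9·20=180, T→A 2·20=40. Service 592; fixed 87; total 679.
{C}: service 608 + fixed 89 = 697
{A, B, C}: P→A 7·10=70, Q→C 4·20=80, R→A 3·14=42, S→C 8·20=160, T→A 2·20=40. Service 392; fixed 393; total 785.
No other subset beats 568.

Open A and C; minimum total cost 568.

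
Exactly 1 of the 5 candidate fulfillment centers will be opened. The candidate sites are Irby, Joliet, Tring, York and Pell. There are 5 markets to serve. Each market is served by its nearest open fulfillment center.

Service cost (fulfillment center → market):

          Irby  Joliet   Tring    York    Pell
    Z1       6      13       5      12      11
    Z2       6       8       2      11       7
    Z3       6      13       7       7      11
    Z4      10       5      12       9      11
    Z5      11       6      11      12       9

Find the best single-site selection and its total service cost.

Choose Tring only; total service cost 37.

With exactly 1 open, each market uses its cheapest among the chosen.
{Tring}: Z1→Tring 5, Z2→Tring 2, Z3→Tring 7, Z4→Tring 12, Z5→Tring 11. Service cost 37.
{Irby}: service cost 39
{Joliet}: service cost 45
Among all 5 size-1 choices, {Tring} is lowest.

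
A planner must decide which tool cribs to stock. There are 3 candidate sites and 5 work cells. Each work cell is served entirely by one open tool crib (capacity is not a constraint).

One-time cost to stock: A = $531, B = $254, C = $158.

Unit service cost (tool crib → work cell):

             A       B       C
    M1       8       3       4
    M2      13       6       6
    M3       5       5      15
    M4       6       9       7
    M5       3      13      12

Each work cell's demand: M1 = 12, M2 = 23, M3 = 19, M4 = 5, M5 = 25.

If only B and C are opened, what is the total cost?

Each work cell is assigned to its cheapest site among the open ones.
{B, C}: M1→B 3·12=36, M2→B 6·23=138, M3→B 5·19=95, M4→C 7·5=35, M5→C 12·25=300. Service 604; fixed 412; total 1016.

Total cost: 1016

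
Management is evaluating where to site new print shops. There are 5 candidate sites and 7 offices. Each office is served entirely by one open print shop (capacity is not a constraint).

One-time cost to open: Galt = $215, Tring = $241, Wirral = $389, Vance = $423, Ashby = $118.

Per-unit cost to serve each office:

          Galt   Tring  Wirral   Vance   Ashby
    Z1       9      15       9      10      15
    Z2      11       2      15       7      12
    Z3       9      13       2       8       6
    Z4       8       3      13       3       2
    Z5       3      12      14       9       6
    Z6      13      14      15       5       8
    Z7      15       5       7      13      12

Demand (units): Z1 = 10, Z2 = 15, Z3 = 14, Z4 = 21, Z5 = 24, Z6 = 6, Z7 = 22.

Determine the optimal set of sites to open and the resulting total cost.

For any fixed open set, each office goes to its cheapest open site; total = fixed + service.
{Tring, Ashby}: Z1→Tring 15·10=150, Z2→Tring 2·15=30, Z3→Ashby 6·14=84, Z4→Ashby 2·21=42, Z5→Ashby 6·24=144, Z6→Ashby 8·6=48, Z7→Tring 5·22=110. Service 608; fixed 359; total 967.
{Galt, Tring}: service 569 + fixed 456 = 1025
{Ashby}: service 912 + fixed 118 = 1030
{Galt, Tring, Wirral, Vance, Ashby}: Z1→Galt 9·10=90, Z2→Tring 2·15=30, Z3→Wirral 2·14=28, Z4→Ashby 2·21=42, Z5→Galt 3·24=72, Z6→Vance 5·6=30, Z7→Tring 5·22=110. Service 402; fixed 1386; total 1788.
No other subset beats 967.

Open Tring and Ashby; minimum total cost 967.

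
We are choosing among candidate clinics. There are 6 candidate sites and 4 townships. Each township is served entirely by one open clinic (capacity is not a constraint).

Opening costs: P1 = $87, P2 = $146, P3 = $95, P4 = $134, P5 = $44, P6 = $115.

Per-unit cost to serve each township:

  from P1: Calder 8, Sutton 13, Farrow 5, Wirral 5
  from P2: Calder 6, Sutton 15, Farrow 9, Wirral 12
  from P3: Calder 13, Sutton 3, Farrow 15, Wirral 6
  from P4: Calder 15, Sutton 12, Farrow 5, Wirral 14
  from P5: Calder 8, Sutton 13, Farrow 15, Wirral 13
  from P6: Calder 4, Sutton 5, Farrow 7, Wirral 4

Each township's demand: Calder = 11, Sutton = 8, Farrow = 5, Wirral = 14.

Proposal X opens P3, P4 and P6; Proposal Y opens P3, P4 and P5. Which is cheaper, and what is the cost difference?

Proposal X is cheaper by 1.

Proposal X: {P3, P4, P6}: Calder→P6 4·11=44, Sutton→P3 3·8=24, Farrow→P4 5·5=25, Wirral→P6 4·14=56. Service 149; fixed 344; total 493.
Proposal Y: {P3, P4, P5}: Calder→P5 8·11=88, Sutton→P3 3·8=24, Farrow→P4 5·5=25, Wirral→P3 6·14=84. Service 221; fixed 273; total 494.
Difference: |493 − 494| = 1.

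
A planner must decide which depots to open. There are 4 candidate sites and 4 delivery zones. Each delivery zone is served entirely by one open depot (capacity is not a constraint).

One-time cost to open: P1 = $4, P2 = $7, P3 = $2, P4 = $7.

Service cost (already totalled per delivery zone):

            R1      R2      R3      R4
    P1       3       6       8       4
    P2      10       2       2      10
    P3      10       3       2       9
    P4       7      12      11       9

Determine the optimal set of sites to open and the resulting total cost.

For any fixed open set, each delivery zone goes to its cheapest open site; total = fixed + service.
{P1, P3}: R1→P1 3, R2→P3 3, R3→P3 2, R4→P1 4. Service 12; fixed 6; total 18.
{P1, P2}: R1→P1 3, R2→P2 2, R3→P2 2, R4→P1 4. Service 11; fixed 11; total 22.
{P1, P2, P3}: service 11 + fixed 13 = 24
{P1, P2, P3, P4}: R1→P1 3, R2→P2 2, R3→P2 2, R4→P1 4. Service 11; fixed 20; total 31.
(All 15 nonempty subsets were checked; P1 and P3 is lowest.)

Open P1 and P3; minimum total cost 18.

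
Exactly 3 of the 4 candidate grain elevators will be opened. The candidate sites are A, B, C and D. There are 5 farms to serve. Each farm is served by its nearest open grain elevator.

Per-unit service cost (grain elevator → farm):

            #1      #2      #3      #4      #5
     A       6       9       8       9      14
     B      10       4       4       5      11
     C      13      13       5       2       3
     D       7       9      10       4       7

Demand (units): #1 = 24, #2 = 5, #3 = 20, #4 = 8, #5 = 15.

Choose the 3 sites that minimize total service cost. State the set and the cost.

With exactly 3 open, each farm uses its cheapest among the chosen.
{A, B, C}: #1→A 6·24=144, #2→B 4·5=20, #3→B 4·20=80, #4→C 2·8=16, #5→C 3·15=45. Service cost 305.
{B, C, D}: service cost 329
{A, C, D}: service cost 350
Among all 4 size-3 choices, {A, B, C} is lowest.

Choose A, B and C; total service cost 305.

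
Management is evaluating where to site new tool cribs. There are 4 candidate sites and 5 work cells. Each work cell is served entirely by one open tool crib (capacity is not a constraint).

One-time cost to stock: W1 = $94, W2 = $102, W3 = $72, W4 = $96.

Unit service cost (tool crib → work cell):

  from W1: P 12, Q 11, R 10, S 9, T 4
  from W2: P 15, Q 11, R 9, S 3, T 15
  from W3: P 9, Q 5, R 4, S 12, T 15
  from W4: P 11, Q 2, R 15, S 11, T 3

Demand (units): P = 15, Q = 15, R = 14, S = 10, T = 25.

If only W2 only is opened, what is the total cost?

Each work cell is assigned to its cheapest site among the open ones.
{W2}: P→W2 15·15=225, Q→W2 11·15=165, R→W2 9·14=126, S→W2 3·10=30, T→W2 15·25=375. Service 921; fixed 102; total 1023.

Total cost: 1023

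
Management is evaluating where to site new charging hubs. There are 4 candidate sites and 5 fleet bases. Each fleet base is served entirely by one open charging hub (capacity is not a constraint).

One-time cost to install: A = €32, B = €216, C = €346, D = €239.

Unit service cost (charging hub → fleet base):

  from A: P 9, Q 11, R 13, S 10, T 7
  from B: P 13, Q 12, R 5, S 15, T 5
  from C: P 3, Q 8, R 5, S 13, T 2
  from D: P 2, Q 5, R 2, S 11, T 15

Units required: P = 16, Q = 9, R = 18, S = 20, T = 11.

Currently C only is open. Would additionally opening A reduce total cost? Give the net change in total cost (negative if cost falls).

Yes — net change −28 (cost falls by 28).

Current service cost with {C}: 492.
Adding A: each fleet base re-picks its cheapest; new service cost 432, saving 60.
Extra fixed cost: 32. Net change = 32 − 60 = -28.
(Totals: 838 → 810.)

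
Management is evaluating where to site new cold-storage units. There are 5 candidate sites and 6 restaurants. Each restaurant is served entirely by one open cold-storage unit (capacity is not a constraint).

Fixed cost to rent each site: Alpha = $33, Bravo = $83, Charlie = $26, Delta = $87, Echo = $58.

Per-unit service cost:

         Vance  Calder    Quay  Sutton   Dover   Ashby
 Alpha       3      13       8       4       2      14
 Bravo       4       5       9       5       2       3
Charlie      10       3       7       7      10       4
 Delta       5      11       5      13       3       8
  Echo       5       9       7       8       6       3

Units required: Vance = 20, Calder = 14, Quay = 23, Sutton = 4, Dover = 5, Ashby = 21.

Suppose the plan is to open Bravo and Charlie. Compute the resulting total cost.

Total cost: 485

Each restaurant is assigned to its cheapest site among the open ones.
{Bravo, Charlie}: Vance→Bravo 4·20=80, Calder→Charlie 3·14=42, Quay→Charlie 7·23=161, Sutton→Bravo 5·4=20, Dover→Bravo 2·5=10, Ashby→Bravo 3·21=63. Service 376; fixed 109; total 485.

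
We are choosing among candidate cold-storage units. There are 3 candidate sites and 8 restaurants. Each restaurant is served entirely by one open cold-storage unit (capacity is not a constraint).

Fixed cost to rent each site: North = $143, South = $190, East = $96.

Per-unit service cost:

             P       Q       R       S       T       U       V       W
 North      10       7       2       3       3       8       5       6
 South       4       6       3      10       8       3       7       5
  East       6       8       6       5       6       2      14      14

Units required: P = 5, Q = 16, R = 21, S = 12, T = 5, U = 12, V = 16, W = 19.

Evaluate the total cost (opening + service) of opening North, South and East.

Each restaurant is assigned to its cheapest site among the open ones.
{North, South, East}: P→South 4·5=20, Q→South 6·16=96, R→North 2·21=42, S→North 3·12=36, T→North 3·5=15, U→East 2·12=24, V→North 5·16=80, W→South 5·19=95. Service 408; fixed 429; total 837.

Total cost: 837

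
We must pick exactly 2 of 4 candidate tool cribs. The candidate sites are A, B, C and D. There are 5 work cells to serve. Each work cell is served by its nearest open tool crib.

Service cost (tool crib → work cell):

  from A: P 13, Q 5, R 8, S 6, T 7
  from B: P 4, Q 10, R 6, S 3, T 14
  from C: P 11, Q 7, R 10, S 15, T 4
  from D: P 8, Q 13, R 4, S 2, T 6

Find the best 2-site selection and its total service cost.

Choose B and C; total service cost 24.

With exactly 2 open, each work cell uses its cheapest among the chosen.
{B, C}: P→B 4, Q→C 7, R→B 6, S→B 3, T→C 4. Service cost 24.
{A, B}: service cost 25
{A, D}: service cost 25
Among all 6 size-2 choices, {B, C} is lowest.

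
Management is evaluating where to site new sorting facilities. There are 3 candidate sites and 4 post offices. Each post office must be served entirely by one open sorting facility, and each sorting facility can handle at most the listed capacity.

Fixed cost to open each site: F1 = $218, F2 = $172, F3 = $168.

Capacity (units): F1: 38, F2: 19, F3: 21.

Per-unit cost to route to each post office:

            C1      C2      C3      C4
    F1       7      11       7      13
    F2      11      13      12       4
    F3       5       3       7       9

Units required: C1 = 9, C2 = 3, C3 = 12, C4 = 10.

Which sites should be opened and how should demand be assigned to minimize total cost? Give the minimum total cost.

Open {F1}: C1→F1 7·9=63, C2→F1 11·3=33, C3→F1 7·12=84, C4→F1 13·10=130.
Loads: F1 carries 34/38. Service 310; fixed 218; total 528.
Next best feasible plan costs 548.

Minimum total cost: 528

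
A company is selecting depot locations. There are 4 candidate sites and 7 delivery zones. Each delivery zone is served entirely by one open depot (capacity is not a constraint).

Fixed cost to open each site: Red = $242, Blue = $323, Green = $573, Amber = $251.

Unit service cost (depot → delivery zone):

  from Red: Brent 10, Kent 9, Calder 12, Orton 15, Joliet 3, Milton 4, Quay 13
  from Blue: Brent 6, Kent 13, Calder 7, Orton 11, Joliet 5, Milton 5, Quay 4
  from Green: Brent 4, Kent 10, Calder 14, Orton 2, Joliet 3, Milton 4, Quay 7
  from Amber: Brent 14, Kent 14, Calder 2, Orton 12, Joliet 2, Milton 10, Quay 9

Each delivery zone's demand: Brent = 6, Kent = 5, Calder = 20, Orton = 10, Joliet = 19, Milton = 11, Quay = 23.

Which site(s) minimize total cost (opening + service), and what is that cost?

For any fixed open set, each delivery zone goes to its cheapest open site; total = fixed + service.
{Blue}: Brent→Blue 6·6=36, Kent→Blue 13·5=65, Calder→Blue 7·20=140, Orton→Blue 11·10=110, Joliet→Blue 5·19=95, Milton→Blue 5·11=55, Quay→Blue 4·23=92. Service 593; fixed 323; total 916.
{Amber}: Brent→Amber 14·6=84, Kent→Amber 14·5=70, Calder→Amber 2·20=40, Orton→Amber 12·10=120, Joliet→Amber 2·19=38, Milton→Amber 10·11=110, Quay→Amber 9·23=207. Service 669; fixed 251; total 920.
{Blue, Amber}: Brent→Blue 6·6=36, Kent→Blue 13·5=65, Calder→Amber 2·20=40, Orton→Blue 11·10=110, Joliet→Amber 2·19=38, Milton→Blue 5·11=55, Quay→Blue 4·23=92. Service 436; fixed 574; total 1010.
{Red, Blue, Green, Amber}: service 303 + fixed 1389 = 1692
(All 15 nonempty subsets were checked; Blue only is lowest.)

Open Blue only; minimum total cost 916.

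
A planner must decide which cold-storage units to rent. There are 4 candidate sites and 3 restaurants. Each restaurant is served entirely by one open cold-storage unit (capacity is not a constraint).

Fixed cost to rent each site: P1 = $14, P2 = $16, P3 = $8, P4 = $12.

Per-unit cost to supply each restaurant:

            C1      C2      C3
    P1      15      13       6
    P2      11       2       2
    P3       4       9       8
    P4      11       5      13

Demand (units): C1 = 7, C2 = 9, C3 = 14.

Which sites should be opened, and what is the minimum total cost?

Open P2 and P3; minimum total cost 98.

For any fixed open set, each restaurant goes to its cheapest open site; total = fixed + service.
{P2, P3}: C1→P3 4·7=28, C2→P2 2·9=18, C3→P2 2·14=28. Service 74; fixed 24; total 98.
{P2, P3, P4}: service 74 + fixed 36 = 110
{P1, P2, P3}: service 74 + fixed 38 = 112
{P1, P2, P3, P4}: service 74 + fixed 50 = 124
No other subset beats 98.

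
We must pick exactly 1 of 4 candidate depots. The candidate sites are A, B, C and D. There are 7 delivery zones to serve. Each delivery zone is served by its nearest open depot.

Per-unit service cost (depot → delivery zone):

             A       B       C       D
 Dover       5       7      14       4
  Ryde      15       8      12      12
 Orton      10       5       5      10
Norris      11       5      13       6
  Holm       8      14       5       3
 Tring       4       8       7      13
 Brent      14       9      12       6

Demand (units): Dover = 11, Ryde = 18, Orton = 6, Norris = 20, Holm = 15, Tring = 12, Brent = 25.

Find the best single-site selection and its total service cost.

With exactly 1 open, each delivery zone uses its cheapest among the chosen.
{D}: Dover→D 4·11=44, Ryde→D 12·18=216, Orton→D 10·6=60, Norris→D 6·20=120, Holm→D 3·15=45, Tring→D 13·12=156, Brent→D 6·25=150. Service cost 791.
{B}: service cost 882
{C}: service cost 1119
Among all 4 size-1 choices, {D} is lowest.

Choose D only; total service cost 791.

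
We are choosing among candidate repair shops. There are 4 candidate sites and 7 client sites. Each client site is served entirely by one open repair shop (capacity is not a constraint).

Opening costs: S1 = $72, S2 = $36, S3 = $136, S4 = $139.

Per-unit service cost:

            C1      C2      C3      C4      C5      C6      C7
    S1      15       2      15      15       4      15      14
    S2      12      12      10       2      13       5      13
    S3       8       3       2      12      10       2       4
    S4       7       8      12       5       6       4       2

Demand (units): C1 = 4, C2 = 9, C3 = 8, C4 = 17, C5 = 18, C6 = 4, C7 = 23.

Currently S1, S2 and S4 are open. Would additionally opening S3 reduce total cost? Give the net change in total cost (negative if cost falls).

No — net change +64 (cost rises by 64).

Current service cost with {S1, S2, S4}: 294.
Adding S3: each client site re-picks its cheapest; new service cost 222, saving 72.
Extra fixed cost: 136. Net change = 136 − 72 = 64.
(Totals: 541 → 605.)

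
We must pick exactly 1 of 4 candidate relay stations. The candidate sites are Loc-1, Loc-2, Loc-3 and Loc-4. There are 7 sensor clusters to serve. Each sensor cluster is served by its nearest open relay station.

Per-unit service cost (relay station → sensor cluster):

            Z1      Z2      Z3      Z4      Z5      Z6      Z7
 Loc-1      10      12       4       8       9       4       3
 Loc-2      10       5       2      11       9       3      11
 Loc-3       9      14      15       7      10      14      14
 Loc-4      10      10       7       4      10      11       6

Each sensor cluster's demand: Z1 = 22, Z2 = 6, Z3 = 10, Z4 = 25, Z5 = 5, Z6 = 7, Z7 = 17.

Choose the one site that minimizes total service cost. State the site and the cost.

With exactly 1 open, each sensor cluster uses its cheapest among the chosen.
{Loc-1}: Z1→Loc-1 10·22=220, Z2→Loc-1 12·6=72, Z3→Loc-1 4·10=40, Z4→Loc-1 8·25=200, Z5→Loc-1 9·5=45, Z6→Loc-1 4·7=28, Z7→Loc-1 3·17=51. Service cost 656.
{Loc-4}: service cost 679
{Loc-2}: service cost 798
Among all 4 size-1 choices, {Loc-1} is lowest.

Choose Loc-1 only; total service cost 656.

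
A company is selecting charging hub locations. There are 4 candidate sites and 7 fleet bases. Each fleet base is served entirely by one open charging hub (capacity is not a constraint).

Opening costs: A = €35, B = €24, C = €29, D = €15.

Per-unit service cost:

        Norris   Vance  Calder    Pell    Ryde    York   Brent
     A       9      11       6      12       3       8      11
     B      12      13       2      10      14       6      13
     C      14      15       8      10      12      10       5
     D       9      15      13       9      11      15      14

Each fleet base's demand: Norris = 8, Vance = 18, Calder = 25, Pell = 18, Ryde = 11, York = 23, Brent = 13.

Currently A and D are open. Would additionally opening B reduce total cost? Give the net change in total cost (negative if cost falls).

Yes — net change −122 (cost falls by 122).

Current service cost with {A, D}: 942.
Adding B: each fleet base re-picks its cheapest; new service cost 796, saving 146.
Extra fixed cost: 24. Net change = 24 − 146 = -122.
(Totals: 992 → 870.)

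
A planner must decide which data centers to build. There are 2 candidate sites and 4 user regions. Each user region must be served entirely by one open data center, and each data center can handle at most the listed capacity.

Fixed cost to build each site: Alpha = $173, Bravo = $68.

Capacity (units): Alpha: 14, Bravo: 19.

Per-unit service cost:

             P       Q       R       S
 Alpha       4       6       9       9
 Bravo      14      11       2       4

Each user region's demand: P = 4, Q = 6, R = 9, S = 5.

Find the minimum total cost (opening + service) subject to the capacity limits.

Minimum total cost: 331

Open {Alpha, Bravo}: P→Alpha 4·4=16, Q→Alpha 6·6=36, R→Bravo 2·9=18, S→Bravo 4·5=20.
Loads: Alpha carries 10/14, Bravo carries 14/19. Service 90; fixed 241; total 331.
Next best feasible plan costs 371.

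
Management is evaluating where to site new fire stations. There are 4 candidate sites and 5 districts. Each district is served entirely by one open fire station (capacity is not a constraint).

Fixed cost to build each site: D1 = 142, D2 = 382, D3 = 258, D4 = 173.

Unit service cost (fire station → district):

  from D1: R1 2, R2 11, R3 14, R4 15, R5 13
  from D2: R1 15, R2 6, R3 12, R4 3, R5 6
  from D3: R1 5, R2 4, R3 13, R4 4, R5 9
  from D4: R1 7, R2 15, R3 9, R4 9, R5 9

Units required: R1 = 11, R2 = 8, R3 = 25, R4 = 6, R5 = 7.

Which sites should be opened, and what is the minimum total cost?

Open D4 only; minimum total cost 712.

For any fixed open set, each district goes to its cheapest open site; total = fixed + service.
{D4}: R1→D4 7·11=77, R2→D4 15·8=120, R3→D4 9·25=225, R4→D4 9·6=54, R5→D4 9·7=63. Service 539; fixed 173; total 712.
{D3}: R1→D3 5·11=55, R2→D3 4·8=32, R3→D3 13·25=325, R4→D3 4·6=24, R5→D3 9·7=63. Service 499; fixed 258; total 757.
{D1, D4}: service 452 + fixed 315 = 767
{D1, D2, D3, D4}: service 339 + fixed 955 = 1294
(All 15 nonempty subsets were checked; D4 only is lowest.)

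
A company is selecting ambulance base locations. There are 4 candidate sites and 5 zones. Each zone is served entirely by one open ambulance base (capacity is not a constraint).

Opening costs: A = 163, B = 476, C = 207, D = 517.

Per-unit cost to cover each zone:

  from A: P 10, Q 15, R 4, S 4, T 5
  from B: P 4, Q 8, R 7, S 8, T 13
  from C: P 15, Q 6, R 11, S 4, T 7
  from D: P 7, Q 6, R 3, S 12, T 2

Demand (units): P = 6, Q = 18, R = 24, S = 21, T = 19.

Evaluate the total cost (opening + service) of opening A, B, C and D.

Each zone is assigned to its cheapest site among the open ones.
{A, B, C, D}: P→B 4·6=24, Q→C 6·18=108, R→D 3·24=72, S→A 4·21=84, T→D 2·19=38. Service 326; fixed 1363; total 1689.

Total cost: 1689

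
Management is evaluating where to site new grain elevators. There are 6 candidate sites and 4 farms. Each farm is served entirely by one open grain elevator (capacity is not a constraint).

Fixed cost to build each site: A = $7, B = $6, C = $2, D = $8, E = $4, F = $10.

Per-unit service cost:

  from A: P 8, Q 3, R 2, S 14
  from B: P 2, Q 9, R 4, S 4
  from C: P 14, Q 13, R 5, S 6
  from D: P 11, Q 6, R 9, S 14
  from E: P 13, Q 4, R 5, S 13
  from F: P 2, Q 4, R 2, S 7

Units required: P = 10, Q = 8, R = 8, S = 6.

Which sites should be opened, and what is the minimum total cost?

For any fixed open set, each farm goes to its cheapest open site; total = fixed + service.
{A, B}: P→B 2·10=20, Q→A 3·8=24, R→A 2·8=16, S→B 4·6=24. Service 84; fixed 13; total 97.
{A, B, C}: service 84 + fixed 15 = 99
{A, B, E}: service 84 + fixed 17 = 101
{A, B, C, D, E, F}: service 84 + fixed 37 = 121
No other subset beats 97.

Open A and B; minimum total cost 97.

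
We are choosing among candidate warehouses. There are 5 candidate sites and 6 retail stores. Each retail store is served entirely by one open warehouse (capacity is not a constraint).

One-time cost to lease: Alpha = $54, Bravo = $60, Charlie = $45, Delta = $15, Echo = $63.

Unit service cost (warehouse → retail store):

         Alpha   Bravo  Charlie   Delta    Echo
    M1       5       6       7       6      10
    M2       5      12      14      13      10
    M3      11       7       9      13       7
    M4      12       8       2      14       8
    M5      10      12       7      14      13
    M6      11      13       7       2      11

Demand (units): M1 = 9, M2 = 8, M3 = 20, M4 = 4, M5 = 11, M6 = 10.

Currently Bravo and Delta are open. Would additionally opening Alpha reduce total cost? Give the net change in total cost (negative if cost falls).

Yes — net change −33 (cost falls by 33).

Current service cost with {Bravo, Delta}: 474.
Adding Alpha: each retail store re-picks its cheapest; new service cost 387, saving 87.
Extra fixed cost: 54. Net change = 54 − 87 = -33.
(Totals: 549 → 516.)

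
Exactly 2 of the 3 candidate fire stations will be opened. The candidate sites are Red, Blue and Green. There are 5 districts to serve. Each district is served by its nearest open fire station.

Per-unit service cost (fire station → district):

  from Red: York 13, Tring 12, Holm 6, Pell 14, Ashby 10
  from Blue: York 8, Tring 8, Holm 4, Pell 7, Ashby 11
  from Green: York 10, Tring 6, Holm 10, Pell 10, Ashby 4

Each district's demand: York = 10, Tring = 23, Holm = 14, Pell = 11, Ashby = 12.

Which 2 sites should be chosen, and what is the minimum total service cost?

Choose Blue and Green; total service cost 399.

With exactly 2 open, each district uses its cheapest among the chosen.
{Blue, Green}: York→Blue 8·10=80, Tring→Green 6·23=138, Holm→Blue 4·14=56, Pell→Blue 7·11=77, Ashby→Green 4·12=48. Service cost 399.
{Red, Green}: service cost 480
{Red, Blue}: service cost 517
Among all 3 size-2 choices, {Blue, Green} is lowest.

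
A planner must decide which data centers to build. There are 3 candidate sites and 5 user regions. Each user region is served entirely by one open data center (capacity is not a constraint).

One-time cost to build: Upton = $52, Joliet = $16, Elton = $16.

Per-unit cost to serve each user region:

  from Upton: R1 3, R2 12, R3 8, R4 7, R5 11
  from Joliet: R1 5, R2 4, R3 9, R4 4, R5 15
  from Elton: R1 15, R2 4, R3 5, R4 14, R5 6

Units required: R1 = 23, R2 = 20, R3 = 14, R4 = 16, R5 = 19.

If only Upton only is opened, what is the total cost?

Each user region is assigned to its cheapest site among the open ones.
{Upton}: R1→Upton 3·23=69, R2→Upton 12·20=240, R3→Upton 8·14=112, R4→Upton 7·16=112, R5→Upton 11·19=209. Service 742; fixed 52; total 794.

Total cost: 794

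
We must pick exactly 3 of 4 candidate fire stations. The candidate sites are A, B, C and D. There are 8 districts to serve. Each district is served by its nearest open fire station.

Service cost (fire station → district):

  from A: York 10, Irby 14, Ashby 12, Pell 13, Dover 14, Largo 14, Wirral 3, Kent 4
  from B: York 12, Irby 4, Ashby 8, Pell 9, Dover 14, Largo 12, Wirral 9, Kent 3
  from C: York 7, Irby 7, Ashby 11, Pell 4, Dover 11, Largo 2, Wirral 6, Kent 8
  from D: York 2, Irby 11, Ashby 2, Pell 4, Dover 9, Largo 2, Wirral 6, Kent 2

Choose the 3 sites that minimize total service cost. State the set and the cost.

With exactly 3 open, each district uses its cheapest among the chosen.
{A, B, D}: York→D 2, Irby→B 4, Ashby→D 2, Pell→D 4, Dover→D 9, Largo→D 2, Wirral→A 3, Kent→D 2. Service cost 28.
{A, C, D}: service cost 31
{B, C, D}: service cost 31
Among all 4 size-3 choices, {A, B, D} is lowest.

Choose A, B and D; total service cost 28.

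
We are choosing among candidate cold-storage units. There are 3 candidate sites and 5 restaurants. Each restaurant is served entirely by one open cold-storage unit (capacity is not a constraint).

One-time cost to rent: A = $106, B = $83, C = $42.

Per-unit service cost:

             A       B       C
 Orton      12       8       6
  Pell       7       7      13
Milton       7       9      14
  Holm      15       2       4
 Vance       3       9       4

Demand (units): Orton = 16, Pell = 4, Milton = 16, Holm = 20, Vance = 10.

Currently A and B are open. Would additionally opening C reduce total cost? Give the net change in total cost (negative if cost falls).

No — net change +10 (cost rises by 10).

Current service cost with {A, B}: 338.
Adding C: each restaurant re-picks its cheapest; new service cost 306, saving 32.
Extra fixed cost: 42. Net change = 42 − 32 = 10.
(Totals: 527 → 537.)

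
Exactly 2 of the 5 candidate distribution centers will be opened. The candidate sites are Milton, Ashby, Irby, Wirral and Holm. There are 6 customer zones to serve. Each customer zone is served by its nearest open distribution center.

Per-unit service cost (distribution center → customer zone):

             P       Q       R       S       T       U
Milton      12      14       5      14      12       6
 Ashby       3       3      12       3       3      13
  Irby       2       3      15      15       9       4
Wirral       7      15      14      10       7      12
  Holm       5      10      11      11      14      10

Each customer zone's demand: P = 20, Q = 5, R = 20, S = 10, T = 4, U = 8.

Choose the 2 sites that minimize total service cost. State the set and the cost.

With exactly 2 open, each customer zone uses its cheapest among the chosen.
{Milton, Ashby}: P→Ashby 3·20=60, Q→Ashby 3·5=15, R→Milton 5·20=100, S→Ashby 3·10=30, T→Ashby 3·4=12, U→Milton 6·8=48. Service cost 265.
{Milton, Irby}: service cost 363
{Ashby, Irby}: service cost 369
Among all 10 size-2 choices, {Milton, Ashby} is lowest.

Choose Milton and Ashby; total service cost 265.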